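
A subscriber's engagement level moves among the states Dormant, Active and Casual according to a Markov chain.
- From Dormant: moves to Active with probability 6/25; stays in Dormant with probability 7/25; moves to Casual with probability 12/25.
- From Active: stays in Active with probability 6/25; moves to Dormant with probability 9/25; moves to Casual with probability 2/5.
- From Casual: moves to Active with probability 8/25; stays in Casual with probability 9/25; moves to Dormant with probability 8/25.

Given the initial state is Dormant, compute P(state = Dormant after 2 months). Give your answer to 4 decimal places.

0.3184

Sum over the intermediate state after 1 month:
P = P(Dormant→Dormant)·P(Dormant→Dormant) + P(Dormant→Active)·P(Active→Dormant) + P(Dormant→Casual)·P(Casual→Dormant)
  = 0.28×0.28 + 0.24×0.36 + 0.48×0.32
  = 0.0784 + 0.0864 + 0.1536 = 0.3184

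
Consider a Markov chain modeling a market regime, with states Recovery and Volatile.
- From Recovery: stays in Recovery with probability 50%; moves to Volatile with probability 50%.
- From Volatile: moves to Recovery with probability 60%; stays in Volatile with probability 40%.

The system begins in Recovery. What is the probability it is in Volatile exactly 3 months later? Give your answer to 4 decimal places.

0.4550

Propagate the distribution vector 3 months from Recovery.
After 0 months: (1.0000, 0.0000)
After 1 month: (0.5000, 0.5000)
After 2 months: (0.5500, 0.4500)
After 3 months: (0.5450, 0.4550)
P(in Volatile after 3 months) = 0.4550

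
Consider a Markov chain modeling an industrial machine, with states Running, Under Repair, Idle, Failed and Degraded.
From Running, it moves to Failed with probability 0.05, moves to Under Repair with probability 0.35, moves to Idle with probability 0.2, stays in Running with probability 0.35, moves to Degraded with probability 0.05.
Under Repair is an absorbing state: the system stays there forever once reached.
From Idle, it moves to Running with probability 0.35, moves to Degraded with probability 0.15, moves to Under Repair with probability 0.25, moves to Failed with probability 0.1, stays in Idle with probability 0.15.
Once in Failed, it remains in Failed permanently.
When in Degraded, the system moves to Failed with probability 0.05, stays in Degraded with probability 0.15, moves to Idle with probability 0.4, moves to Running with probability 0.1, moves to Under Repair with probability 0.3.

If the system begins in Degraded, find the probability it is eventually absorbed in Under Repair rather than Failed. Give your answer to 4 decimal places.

Let h(s) be the probability of absorption at Under Repair starting from transient state s. Then h(Under Repair) = 1 and h(Failed) = 0. By first-step analysis:
h(Running) = 0.35·h(Running) + 0.35·1 + 0.2·h(Idle) + 0.05·0 + 0.05·h(Degraded)
h(Idle) = 0.35·h(Running) + 0.25·1 + 0.15·h(Idle) + 0.1·0 + 0.15·h(Degraded)
h(Degraded) = 0.1·h(Running) + 0.3·1 + 0.4·h(Idle) + 0.05·0 + 0.15·h(Degraded)
Solving: h(Running) = 0.8438, h(Idle) = 0.7867, h(Degraded) = 0.8224.
Starting from Degraded, the probability is 0.8224.

0.8224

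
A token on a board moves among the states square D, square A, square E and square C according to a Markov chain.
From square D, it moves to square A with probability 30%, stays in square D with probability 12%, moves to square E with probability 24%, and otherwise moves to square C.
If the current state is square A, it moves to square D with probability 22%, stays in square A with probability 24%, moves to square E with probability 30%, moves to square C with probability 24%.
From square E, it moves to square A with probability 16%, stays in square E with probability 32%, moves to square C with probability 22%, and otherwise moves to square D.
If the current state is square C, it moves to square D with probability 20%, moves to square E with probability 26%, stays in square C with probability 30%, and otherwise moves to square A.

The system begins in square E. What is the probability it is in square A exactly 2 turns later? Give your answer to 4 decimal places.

0.2324

Propagate the distribution vector 2 turns from square E.
After 0 turns: (0.0000, 0.0000, 1.0000, 0.0000)
After 1 turn: (0.3000, 0.1600, 0.3200, 0.2200)
After 2 turns: (0.2112, 0.2324, 0.2796, 0.2768)
P(in square A after 2 turns) = 0.2324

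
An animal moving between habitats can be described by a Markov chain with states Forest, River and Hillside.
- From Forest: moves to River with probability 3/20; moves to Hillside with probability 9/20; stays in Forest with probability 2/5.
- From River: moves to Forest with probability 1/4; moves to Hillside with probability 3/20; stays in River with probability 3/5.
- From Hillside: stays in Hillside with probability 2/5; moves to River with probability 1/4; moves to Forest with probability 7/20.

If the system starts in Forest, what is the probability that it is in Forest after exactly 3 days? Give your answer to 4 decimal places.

0.3415

Propagate the distribution vector 3 days from Forest.
After 0 days: (1.0000, 0.0000, 0.0000)
After 1 day: (0.4000, 0.1500, 0.4500)
After 2 days: (0.3550, 0.2625, 0.3825)
After 3 days: (0.3415, 0.3064, 0.3521)
P(in Forest after 3 days) = 0.3415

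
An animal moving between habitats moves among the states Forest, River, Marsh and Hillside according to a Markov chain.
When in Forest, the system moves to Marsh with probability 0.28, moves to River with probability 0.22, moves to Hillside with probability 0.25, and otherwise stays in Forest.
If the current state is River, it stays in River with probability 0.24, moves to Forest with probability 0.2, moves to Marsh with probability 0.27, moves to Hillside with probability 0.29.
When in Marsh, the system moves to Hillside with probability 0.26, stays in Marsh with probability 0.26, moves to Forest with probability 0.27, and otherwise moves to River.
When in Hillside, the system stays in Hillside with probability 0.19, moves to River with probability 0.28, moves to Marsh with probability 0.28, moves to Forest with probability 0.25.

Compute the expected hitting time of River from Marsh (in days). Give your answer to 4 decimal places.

Let t(s) be the expected number of days to first reach River from state s, with t(River) = 0. Conditioning on the first day:
t(Forest) = 1 + 0.25·t(Forest) + 0.28·t(Marsh) + 0.25·t(Hillside)
t(Marsh) = 1 + 0.27·t(Forest) + 0.26·t(Marsh) + 0.26·t(Hillside)
t(Hillside) = 1 + 0.25·t(Forest) + 0.28·t(Marsh) + 0.19·t(Hillside)
Solving: t(Forest) = 4.3185, t(Marsh) = 4.3585, t(Hillside) = 4.0741.
Expected days from Marsh to River: 4.3585.

4.3585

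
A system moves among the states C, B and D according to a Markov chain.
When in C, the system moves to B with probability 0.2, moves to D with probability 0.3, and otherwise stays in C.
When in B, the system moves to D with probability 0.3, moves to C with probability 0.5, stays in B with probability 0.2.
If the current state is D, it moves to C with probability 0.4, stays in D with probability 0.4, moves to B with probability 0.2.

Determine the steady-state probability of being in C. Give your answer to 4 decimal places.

0.4667

Let the stationary distribution be π with π = πP and π_1 + π_2 + π_3 = 1.
π_1 = 0.5·π_1 + 0.5·π_2 + 0.4·π_3
π_2 = 0.2·π_1 + 0.2·π_2 + 0.2·π_3
Solving with the normalization constraint gives π = (0.4667, 0.2000, 0.3333).
So the stationary probability of C is 0.4667.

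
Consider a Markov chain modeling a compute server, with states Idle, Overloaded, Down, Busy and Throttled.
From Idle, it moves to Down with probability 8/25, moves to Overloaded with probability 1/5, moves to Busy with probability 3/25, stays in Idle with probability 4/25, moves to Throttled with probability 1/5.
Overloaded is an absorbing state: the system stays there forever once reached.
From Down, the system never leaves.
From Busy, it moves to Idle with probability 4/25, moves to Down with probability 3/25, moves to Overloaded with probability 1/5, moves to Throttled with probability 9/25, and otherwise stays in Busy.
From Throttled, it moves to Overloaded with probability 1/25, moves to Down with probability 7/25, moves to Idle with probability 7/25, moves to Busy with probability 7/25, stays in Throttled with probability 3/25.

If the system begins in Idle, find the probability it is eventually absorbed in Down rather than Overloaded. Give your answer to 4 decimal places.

0.6267

Let h(s) be the probability of absorption at Down starting from transient state s. Then h(Down) = 1 and h(Overloaded) = 0. By first-step analysis:
h(Idle) = 0.16·h(Idle) + 0.2·0 + 0.32·1 + 0.12·h(Busy) + 0.2·h(Throttled)
h(Busy) = 0.16·h(Idle) + 0.2·0 + 0.12·1 + 0.16·h(Busy) + 0.36·h(Throttled)
h(Throttled) = 0.28·h(Idle) + 0.04·0 + 0.28·1 + 0.28·h(Busy) + 0.12·h(Throttled)
Solving: h(Idle) = 0.6267, h(Busy) = 0.5605, h(Throttled) = 0.6959.
Starting from Idle, the probability is 0.6267.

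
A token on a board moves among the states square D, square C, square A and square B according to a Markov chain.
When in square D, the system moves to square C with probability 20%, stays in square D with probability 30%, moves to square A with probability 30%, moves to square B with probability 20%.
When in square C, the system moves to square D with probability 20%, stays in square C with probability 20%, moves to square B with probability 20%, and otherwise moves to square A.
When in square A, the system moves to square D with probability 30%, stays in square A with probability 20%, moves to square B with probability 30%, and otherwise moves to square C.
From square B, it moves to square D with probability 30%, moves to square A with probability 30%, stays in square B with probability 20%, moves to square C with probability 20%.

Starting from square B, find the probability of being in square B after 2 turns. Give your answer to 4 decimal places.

Propagate the distribution vector 2 turns from square B.
After 0 turns: (0.0000, 0.0000, 0.0000, 1.0000)
After 1 turn: (0.3000, 0.2000, 0.3000, 0.2000)
After 2 turns: (0.2800, 0.2000, 0.2900, 0.2300)
P(in square B after 2 turns) = 0.2300

0.2300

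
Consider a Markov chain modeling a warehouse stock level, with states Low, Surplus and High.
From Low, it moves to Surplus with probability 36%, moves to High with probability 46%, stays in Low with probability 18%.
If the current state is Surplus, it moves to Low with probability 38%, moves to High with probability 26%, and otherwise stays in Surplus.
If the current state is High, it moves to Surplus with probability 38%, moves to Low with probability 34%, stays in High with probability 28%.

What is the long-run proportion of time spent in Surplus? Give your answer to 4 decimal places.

Let the stationary distribution be π with π = πP and π_1 + π_2 + π_3 = 1.
π_1 = 0.18·π_1 + 0.38·π_2 + 0.34·π_3
π_2 = 0.36·π_1 + 0.36·π_2 + 0.38·π_3
Solving with the normalization constraint gives π = (0.3057, 0.3666, 0.3277).
So the stationary probability of Surplus is 0.3666.

0.3666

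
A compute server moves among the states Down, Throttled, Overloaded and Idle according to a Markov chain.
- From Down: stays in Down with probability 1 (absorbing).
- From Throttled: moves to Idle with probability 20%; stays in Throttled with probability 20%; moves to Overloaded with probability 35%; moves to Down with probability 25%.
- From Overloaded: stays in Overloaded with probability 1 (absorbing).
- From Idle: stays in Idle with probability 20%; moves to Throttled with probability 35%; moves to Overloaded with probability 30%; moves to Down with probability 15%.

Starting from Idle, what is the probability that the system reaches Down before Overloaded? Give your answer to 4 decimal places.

Let h(s) be the probability of absorption at Down starting from transient state s. Then h(Down) = 1 and h(Overloaded) = 0. By first-step analysis:
h(Throttled) = 0.25·1 + 0.2·h(Throttled) + 0.35·0 + 0.2·h(Idle)
h(Idle) = 0.15·1 + 0.35·h(Throttled) + 0.3·0 + 0.2·h(Idle)
Solving: h(Throttled) = 0.4035, h(Idle) = 0.3640.
Starting from Idle, the probability is 0.3640.

0.3640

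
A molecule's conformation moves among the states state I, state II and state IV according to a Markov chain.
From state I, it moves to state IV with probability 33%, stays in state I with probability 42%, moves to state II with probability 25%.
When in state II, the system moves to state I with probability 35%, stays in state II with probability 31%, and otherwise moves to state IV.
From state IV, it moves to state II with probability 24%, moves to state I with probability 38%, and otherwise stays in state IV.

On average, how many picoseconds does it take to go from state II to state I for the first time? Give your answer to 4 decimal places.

2.7730

Let t(s) be the expected number of picoseconds to first reach state I from state s, with t(state I) = 0. Conditioning on the first picosecond:
t(state II) = 1 + 0.31·t(state II) + 0.34·t(state IV)
t(state IV) = 1 + 0.24·t(state II) + 0.38·t(state IV)
Solving: t(state II) = 2.7730, t(state IV) = 2.6863.
Expected picoseconds from state II to state I: 2.7730.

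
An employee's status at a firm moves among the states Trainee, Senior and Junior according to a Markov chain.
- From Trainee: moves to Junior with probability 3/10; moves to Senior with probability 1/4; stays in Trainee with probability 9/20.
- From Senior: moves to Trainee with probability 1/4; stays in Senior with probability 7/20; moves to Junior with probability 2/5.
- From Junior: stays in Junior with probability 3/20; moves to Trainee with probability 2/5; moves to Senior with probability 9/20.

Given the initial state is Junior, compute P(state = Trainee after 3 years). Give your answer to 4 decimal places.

Propagate the distribution vector 3 years from Junior.
After 0 years: (0.0000, 0.0000, 1.0000)
After 1 year: (0.4000, 0.4500, 0.1500)
After 2 years: (0.3525, 0.3250, 0.3225)
After 3 years: (0.3689, 0.3470, 0.2841)
P(in Trainee after 3 years) = 0.3689

0.3689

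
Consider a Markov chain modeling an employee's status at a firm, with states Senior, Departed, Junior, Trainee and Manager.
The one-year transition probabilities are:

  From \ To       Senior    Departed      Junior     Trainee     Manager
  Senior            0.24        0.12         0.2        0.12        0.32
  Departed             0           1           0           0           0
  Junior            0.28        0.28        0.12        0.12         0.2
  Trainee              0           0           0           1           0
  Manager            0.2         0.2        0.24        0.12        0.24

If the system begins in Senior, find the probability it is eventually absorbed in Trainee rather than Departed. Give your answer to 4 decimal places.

0.4092

Let h(s) be the probability of absorption at Trainee starting from transient state s. Then h(Trainee) = 1 and h(Departed) = 0. By first-step analysis:
h(Senior) = 0.24·h(Senior) + 0.12·0 + 0.2·h(Junior) + 0.12·1 + 0.32·h(Manager)
h(Junior) = 0.28·h(Senior) + 0.28·0 + 0.12·h(Junior) + 0.12·1 + 0.2·h(Manager)
h(Manager) = 0.2·h(Senior) + 0.2·0 + 0.24·h(Junior) + 0.12·1 + 0.24·h(Manager)
Solving: h(Senior) = 0.4092, h(Junior) = 0.3522, h(Manager) = 0.3768.
Starting from Senior, the probability is 0.4092.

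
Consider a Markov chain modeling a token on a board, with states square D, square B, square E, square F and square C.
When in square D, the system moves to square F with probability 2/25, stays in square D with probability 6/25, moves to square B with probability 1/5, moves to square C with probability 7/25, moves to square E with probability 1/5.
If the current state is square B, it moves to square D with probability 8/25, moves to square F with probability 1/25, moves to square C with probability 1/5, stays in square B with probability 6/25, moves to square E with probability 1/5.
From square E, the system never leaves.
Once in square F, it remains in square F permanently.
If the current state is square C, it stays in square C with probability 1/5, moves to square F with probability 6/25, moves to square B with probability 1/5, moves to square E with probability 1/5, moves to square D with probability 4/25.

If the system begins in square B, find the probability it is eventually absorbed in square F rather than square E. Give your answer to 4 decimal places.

Let h(s) be the probability of absorption at square F starting from transient state s. Then h(square F) = 1 and h(square E) = 0. By first-step analysis:
h(square D) = 0.24·h(square D) + 0.2·h(square B) + 0.2·0 + 0.08·1 + 0.28·h(square C)
h(square B) = 0.32·h(square D) + 0.24·h(square B) + 0.2·0 + 0.04·1 + 0.2·h(square C)
h(square C) = 0.16·h(square D) + 0.2·h(square B) + 0.2·0 + 0.24·1 + 0.2·h(square C)
Solving: h(square D) = 0.3562, h(square B) = 0.3215, h(square C) = 0.4516.
Starting from square B, the probability is 0.3215.

0.3215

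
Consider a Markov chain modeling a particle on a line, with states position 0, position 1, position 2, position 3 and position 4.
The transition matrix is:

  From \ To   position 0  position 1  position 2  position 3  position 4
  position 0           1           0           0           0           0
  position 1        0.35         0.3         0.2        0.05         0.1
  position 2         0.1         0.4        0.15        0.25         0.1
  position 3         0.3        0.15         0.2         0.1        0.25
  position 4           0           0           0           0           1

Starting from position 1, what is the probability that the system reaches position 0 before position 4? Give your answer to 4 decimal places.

0.7233

Let h(s) be the probability of absorption at position 0 starting from transient state s. Then h(position 0) = 1 and h(position 4) = 0. By first-step analysis:
h(position 1) = 0.35·1 + 0.3·h(position 1) + 0.2·h(position 2) + 0.05·h(position 3) + 0.1·0
h(position 2) = 0.1·1 + 0.4·h(position 1) + 0.15·h(position 2) + 0.25·h(position 3) + 0.1·0
h(position 3) = 0.3·1 + 0.15·h(position 1) + 0.2·h(position 2) + 0.1·h(position 3) + 0.25·0
Solving: h(position 1) = 0.7233, h(position 2) = 0.6329, h(position 3) = 0.5945.
Starting from position 1, the probability is 0.7233.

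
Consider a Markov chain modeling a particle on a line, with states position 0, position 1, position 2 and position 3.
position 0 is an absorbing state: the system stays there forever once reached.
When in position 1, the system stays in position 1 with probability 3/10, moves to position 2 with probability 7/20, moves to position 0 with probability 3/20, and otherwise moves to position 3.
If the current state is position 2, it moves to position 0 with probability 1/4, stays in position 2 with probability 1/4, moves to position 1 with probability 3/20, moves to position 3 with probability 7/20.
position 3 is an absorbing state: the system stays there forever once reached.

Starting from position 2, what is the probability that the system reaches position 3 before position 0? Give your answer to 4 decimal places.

Let h(s) be the probability of absorption at position 3 starting from transient state s. Then h(position 3) = 1 and h(position 0) = 0. By first-step analysis:
h(position 1) = 0.15·0 + 0.3·h(position 1) + 0.35·h(position 2) + 0.2·1
h(position 2) = 0.25·0 + 0.15·h(position 1) + 0.25·h(position 2) + 0.35·1
Solving: h(position 1) = 0.5767, h(position 2) = 0.5820.
Starting from position 2, the probability is 0.5820.

0.5820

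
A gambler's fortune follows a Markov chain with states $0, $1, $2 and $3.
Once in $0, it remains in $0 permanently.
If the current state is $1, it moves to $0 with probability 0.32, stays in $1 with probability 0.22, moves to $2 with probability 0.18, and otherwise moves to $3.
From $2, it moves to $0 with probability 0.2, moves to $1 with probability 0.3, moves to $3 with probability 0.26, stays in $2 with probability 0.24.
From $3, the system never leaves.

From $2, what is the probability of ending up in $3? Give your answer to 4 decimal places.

Let h(s) be the probability of absorption at $3 starting from transient state s. Then h($3) = 1 and h($0) = 0. By first-step analysis:
h($1) = 0.32·0 + 0.22·h($1) + 0.18·h($2) + 0.28·1
h($2) = 0.2·0 + 0.3·h($1) + 0.24·h($2) + 0.26·1
Solving: h($1) = 0.4818, h($2) = 0.5323.
Starting from $2, the probability is 0.5323.

0.5323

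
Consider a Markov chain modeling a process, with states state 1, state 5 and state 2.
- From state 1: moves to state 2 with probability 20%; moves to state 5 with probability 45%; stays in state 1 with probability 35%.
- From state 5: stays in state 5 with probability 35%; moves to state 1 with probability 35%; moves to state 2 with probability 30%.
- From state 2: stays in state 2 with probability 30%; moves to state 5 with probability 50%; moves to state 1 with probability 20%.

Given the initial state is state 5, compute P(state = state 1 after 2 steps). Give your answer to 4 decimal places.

0.3050

Sum over the intermediate state after 1 step:
P = P(state 5→state 1)·P(state 1→state 1) + P(state 5→state 5)·P(state 5→state 1) + P(state 5→state 2)·P(state 2→state 1)
  = 0.35×0.35 + 0.35×0.35 + 0.3×0.2
  = 0.1225 + 0.1225 + 0.0600 = 0.3050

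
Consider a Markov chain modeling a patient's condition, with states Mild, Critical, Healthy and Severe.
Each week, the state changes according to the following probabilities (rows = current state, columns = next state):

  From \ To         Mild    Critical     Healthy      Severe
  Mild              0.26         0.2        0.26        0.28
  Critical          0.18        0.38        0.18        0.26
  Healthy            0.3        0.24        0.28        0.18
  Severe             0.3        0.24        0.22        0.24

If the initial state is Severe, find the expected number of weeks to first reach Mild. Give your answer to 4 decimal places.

3.7522

Let t(s) be the expected number of weeks to first reach Mild from state s, with t(Mild) = 0. Conditioning on the first week:
t(Critical) = 1 + 0.38·t(Critical) + 0.18·t(Healthy) + 0.26·t(Severe)
t(Healthy) = 1 + 0.24·t(Critical) + 0.28·t(Healthy) + 0.18·t(Severe)
t(Severe) = 1 + 0.24·t(Critical) + 0.22·t(Healthy) + 0.24·t(Severe)
Solving: t(Critical) = 4.2757, t(Healthy) = 3.7522, t(Severe) = 3.7522.
Expected weeks from Severe to Mild: 3.7522.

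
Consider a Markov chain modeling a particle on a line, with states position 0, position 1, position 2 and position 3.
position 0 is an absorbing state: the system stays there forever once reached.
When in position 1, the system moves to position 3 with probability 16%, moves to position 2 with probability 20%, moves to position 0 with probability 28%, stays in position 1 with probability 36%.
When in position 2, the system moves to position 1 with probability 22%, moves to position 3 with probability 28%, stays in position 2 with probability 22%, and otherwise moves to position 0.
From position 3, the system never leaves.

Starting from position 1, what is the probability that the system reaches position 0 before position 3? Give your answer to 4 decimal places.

0.6028

Let h(s) be the probability of absorption at position 0 starting from transient state s. Then h(position 0) = 1 and h(position 3) = 0. By first-step analysis:
h(position 1) = 0.28·1 + 0.36·h(position 1) + 0.2·h(position 2) + 0.16·0
h(position 2) = 0.28·1 + 0.22·h(position 1) + 0.22·h(position 2) + 0.28·0
Solving: h(position 1) = 0.6028, h(position 2) = 0.5290.
Starting from position 1, the probability is 0.6028.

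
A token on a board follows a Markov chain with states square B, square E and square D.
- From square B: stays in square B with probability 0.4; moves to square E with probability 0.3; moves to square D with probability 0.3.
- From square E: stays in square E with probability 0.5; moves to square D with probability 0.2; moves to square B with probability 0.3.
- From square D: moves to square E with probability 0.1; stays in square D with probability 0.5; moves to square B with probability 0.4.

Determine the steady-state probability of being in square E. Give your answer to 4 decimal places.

Let the stationary distribution be π with π = πP and π_1 + π_2 + π_3 = 1.
π_1 = 0.4·π_1 + 0.3·π_2 + 0.4·π_3
π_2 = 0.3·π_1 + 0.5·π_2 + 0.1·π_3
Solving with the normalization constraint gives π = (0.3710, 0.2903, 0.3387).
So the stationary probability of square E is 0.2903.

0.2903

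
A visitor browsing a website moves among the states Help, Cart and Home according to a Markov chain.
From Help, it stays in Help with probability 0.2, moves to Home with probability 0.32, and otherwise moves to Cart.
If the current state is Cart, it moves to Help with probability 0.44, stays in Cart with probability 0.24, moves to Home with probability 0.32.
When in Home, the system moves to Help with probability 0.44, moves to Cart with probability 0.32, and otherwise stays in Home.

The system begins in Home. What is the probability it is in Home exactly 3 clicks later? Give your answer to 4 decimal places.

Propagate the distribution vector 3 clicks from Home.
After 0 clicks: (0.0000, 0.0000, 1.0000)
After 1 click: (0.4400, 0.3200, 0.2400)
After 2 clicks: (0.3344, 0.3648, 0.3008)
After 3 clicks: (0.3597, 0.3443, 0.2959)
P(in Home after 3 clicks) = 0.2959

0.2959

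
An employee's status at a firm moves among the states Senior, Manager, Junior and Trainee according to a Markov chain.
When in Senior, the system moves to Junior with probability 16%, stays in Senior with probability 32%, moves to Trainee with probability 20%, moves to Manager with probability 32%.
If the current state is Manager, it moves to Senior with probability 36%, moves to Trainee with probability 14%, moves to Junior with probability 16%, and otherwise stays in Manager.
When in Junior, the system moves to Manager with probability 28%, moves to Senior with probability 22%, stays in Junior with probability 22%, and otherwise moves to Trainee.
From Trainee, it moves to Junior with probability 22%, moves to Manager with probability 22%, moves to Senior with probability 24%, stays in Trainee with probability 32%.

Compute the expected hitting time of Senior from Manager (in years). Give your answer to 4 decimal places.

Let t(s) be the expected number of years to first reach Senior from state s, with t(Senior) = 0. Conditioning on the first year:
t(Manager) = 1 + 0.34·t(Manager) + 0.16·t(Junior) + 0.14·t(Trainee)
t(Junior) = 1 + 0.28·t(Manager) + 0.22·t(Junior) + 0.28·t(Trainee)
t(Trainee) = 1 + 0.22·t(Manager) + 0.22·t(Junior) + 0.32·t(Trainee)
Solving: t(Manager) = 3.2245, t(Junior) = 3.7811, t(Trainee) = 3.7371.
Expected years from Manager to Senior: 3.2245.

3.2245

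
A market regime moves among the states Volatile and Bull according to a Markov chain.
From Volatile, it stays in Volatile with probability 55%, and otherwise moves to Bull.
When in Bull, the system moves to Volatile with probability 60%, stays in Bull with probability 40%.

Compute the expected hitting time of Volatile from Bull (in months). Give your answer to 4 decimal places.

Let t(s) be the expected number of months to first reach Volatile from state s, with t(Volatile) = 0. Conditioning on the first month:
t(Bull) = 1 + 0.4·t(Bull)
Solving: t(Bull) = 1.6667.
Expected months from Bull to Volatile: 1.6667.

1.6667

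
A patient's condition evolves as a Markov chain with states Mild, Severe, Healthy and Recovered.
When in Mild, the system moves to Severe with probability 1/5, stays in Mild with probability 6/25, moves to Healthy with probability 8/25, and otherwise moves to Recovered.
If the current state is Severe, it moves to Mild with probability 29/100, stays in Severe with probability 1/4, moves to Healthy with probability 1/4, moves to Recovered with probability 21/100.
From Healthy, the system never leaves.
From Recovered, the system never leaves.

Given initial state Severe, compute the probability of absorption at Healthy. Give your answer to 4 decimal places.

0.5523

Let h(s) be the probability of absorption at Healthy starting from transient state s. Then h(Healthy) = 1 and h(Recovered) = 0. By first-step analysis:
h(Mild) = 0.24·h(Mild) + 0.2·h(Severe) + 0.32·1 + 0.24·0
h(Severe) = 0.29·h(Mild) + 0.25·h(Severe) + 0.25·1 + 0.21·0
Solving: h(Mild) = 0.5664, h(Severe) = 0.5523.
Starting from Severe, the probability is 0.5523.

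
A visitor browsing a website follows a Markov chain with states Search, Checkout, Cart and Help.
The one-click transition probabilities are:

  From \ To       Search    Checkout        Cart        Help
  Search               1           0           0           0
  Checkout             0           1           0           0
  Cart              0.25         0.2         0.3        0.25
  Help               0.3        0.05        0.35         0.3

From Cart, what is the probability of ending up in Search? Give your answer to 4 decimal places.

0.6211

Let h(s) be the probability of absorption at Search starting from transient state s. Then h(Search) = 1 and h(Checkout) = 0. By first-step analysis:
h(Cart) = 0.25·1 + 0.2·0 + 0.3·h(Cart) + 0.25·h(Help)
h(Help) = 0.3·1 + 0.05·0 + 0.35·h(Cart) + 0.3·h(Help)
Solving: h(Cart) = 0.6211, h(Help) = 0.7391.
Starting from Cart, the probability is 0.6211.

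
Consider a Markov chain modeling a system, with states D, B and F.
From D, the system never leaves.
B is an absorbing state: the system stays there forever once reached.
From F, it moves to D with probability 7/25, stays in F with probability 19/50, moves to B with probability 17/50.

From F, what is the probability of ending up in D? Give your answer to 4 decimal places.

0.4516

Let h(s) be the probability of absorption at D starting from transient state s. Then h(D) = 1 and h(B) = 0. By first-step analysis:
h(F) = 0.28·1 + 0.34·0 + 0.38·h(F)
Solving: h(F) = 0.4516.
Starting from F, the probability is 0.4516.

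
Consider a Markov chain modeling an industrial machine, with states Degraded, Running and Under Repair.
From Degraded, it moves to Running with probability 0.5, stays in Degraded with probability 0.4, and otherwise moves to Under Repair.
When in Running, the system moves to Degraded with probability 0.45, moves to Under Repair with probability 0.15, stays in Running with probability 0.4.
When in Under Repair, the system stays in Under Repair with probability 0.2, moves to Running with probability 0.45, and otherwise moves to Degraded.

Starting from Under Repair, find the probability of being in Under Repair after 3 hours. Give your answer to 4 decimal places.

0.1365

Propagate the distribution vector 3 hours from Under Repair.
After 0 hours: (0.0000, 0.0000, 1.0000)
After 1 hour: (0.3500, 0.4500, 0.2000)
After 2 hours: (0.4125, 0.4450, 0.1425)
After 3 hours: (0.4151, 0.4484, 0.1365)
P(in Under Repair after 3 hours) = 0.1365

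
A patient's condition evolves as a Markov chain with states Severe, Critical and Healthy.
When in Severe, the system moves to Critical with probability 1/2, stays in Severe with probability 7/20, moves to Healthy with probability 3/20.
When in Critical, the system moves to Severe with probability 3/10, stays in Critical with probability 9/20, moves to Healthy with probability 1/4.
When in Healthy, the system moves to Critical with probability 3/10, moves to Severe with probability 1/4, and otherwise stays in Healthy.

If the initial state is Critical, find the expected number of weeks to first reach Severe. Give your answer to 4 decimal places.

Let t(s) be the expected number of weeks to first reach Severe from state s, with t(Severe) = 0. Conditioning on the first week:
t(Critical) = 1 + 0.45·t(Critical) + 0.25·t(Healthy)
t(Healthy) = 1 + 0.3·t(Critical) + 0.45·t(Healthy)
Solving: t(Critical) = 3.5165, t(Healthy) = 3.7363.
Expected weeks from Critical to Severe: 3.5165.

3.5165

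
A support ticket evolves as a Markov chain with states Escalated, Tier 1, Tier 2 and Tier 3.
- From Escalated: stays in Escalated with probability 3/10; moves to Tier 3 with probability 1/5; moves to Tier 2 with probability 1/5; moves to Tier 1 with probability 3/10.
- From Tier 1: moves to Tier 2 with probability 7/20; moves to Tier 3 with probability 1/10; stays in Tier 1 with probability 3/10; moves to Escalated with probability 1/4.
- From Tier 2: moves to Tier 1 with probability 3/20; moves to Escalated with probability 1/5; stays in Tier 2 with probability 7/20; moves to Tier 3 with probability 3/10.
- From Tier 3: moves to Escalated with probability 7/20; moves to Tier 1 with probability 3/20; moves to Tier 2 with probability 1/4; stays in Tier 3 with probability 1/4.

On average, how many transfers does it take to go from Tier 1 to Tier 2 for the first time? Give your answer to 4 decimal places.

Let t(s) be the expected number of transfers to first reach Tier 2 from state s, with t(Tier 2) = 0. Conditioning on the first transfer:
t(Escalated) = 1 + 0.3·t(Escalated) + 0.3·t(Tier 1) + 0.2·t(Tier 3)
t(Tier 1) = 1 + 0.25·t(Escalated) + 0.3·t(Tier 1) + 0.1·t(Tier 3)
t(Tier 3) = 1 + 0.35·t(Escalated) + 0.15·t(Tier 1) + 0.25·t(Tier 3)
Solving: t(Escalated) = 4.0000, t(Tier 1) = 3.4118, t(Tier 3) = 3.8824.
Expected transfers from Tier 1 to Tier 2: 3.4118.

3.4118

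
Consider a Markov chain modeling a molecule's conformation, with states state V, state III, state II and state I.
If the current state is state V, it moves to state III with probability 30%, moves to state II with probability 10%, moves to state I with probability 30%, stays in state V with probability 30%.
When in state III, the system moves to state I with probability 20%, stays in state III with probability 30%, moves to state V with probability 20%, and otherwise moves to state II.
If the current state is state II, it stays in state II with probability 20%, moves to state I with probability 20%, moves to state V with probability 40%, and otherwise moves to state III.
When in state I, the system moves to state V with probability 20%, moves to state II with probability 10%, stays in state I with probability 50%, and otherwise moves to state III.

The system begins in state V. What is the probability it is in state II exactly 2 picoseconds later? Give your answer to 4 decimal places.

Propagate the distribution vector 2 picoseconds from state V.
After 0 picoseconds: (1.0000, 0.0000, 0.0000, 0.0000)
After 1 picosecond: (0.3000, 0.3000, 0.1000, 0.3000)
After 2 picoseconds: (0.2500, 0.2600, 0.1700, 0.3200)
P(in state II after 2 picoseconds) = 0.1700

0.1700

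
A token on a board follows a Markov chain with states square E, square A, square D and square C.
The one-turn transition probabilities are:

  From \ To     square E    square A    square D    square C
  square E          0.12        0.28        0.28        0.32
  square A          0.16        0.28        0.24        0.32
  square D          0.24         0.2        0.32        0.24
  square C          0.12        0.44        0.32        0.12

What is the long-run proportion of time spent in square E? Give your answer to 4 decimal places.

0.1666

Let the stationary distribution be π with π = πP and π_1 + π_2 + π_3 + π_4 = 1.
π_1 = 0.12·π_1 + 0.16·π_2 + 0.24·π_3 + 0.12·π_4
π_2 = 0.28·π_1 + 0.28·π_2 + 0.2·π_3 + 0.44·π_4
π_3 = 0.28·π_1 + 0.24·π_2 + 0.32·π_3 + 0.32·π_4
Solving with the normalization constraint gives π = (0.1666, 0.2964, 0.2896, 0.2474).
So the stationary probability of square E is 0.1666.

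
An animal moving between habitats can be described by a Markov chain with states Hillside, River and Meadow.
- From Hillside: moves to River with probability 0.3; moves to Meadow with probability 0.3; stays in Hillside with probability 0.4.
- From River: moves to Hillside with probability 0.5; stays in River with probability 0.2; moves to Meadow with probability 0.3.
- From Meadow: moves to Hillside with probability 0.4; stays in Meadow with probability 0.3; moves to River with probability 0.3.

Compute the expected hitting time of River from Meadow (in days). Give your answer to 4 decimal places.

3.3333

Let t(s) be the expected number of days to first reach River from state s, with t(River) = 0. Conditioning on the first day:
t(Hillside) = 1 + 0.4·t(Hillside) + 0.3·t(Meadow)
t(Meadow) = 1 + 0.4·t(Hillside) + 0.3·t(Meadow)
Solving: t(Hillside) = 3.3333, t(Meadow) = 3.3333.
Expected days from Meadow to River: 3.3333.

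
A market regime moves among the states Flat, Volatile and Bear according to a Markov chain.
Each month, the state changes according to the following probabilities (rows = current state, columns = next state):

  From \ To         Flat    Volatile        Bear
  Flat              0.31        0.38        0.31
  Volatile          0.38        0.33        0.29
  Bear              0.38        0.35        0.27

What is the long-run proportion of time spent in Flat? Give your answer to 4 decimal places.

Let the stationary distribution be π with π = πP and π_1 + π_2 + π_3 = 1.
π_1 = 0.31·π_1 + 0.38·π_2 + 0.38·π_3
π_2 = 0.38·π_1 + 0.33·π_2 + 0.35·π_3
Solving with the normalization constraint gives π = (0.3551, 0.3536, 0.2913).
So the stationary probability of Flat is 0.3551.

0.3551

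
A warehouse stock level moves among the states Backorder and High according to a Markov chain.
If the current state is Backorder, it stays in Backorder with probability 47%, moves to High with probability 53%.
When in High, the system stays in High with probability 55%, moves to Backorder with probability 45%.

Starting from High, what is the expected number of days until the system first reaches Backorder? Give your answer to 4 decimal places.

2.2222

Let t(s) be the expected number of days to first reach Backorder from state s, with t(Backorder) = 0. Conditioning on the first day:
t(High) = 1 + 0.55·t(High)
Solving: t(High) = 2.2222.
Expected days from High to Backorder: 2.2222.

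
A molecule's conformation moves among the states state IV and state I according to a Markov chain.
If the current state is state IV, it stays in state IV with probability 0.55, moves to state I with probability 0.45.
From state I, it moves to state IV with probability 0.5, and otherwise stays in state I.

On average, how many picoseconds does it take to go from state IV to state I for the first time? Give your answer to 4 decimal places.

Let t(s) be the expected number of picoseconds to first reach state I from state s, with t(state I) = 0. Conditioning on the first picosecond:
t(state IV) = 1 + 0.55·t(state IV)
Solving: t(state IV) = 2.2222.
Expected picoseconds from state IV to state I: 2.2222.

2.2222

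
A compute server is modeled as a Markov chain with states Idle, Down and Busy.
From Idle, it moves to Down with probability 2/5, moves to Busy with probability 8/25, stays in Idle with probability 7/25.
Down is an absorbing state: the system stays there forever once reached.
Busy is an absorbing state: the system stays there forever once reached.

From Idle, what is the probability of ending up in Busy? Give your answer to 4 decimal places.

Let h(s) be the probability of absorption at Busy starting from transient state s. Then h(Busy) = 1 and h(Down) = 0. By first-step analysis:
h(Idle) = 0.28·h(Idle) + 0.4·0 + 0.32·1
Solving: h(Idle) = 0.4444.
Starting from Idle, the probability is 0.4444.

0.4444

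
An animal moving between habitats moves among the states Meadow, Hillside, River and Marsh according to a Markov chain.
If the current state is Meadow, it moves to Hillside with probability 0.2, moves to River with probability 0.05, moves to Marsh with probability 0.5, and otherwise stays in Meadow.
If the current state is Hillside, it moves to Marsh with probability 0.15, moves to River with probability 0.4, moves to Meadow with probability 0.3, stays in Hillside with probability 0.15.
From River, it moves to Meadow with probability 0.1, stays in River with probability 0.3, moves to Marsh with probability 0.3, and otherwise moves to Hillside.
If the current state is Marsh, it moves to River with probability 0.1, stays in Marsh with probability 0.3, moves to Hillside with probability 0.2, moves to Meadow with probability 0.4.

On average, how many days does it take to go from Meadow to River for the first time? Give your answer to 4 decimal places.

7.4227

Let t(s) be the expected number of days to first reach River from state s, with t(River) = 0. Conditioning on the first day:
t(Meadow) = 1 + 0.25·t(Meadow) + 0.2·t(Hillside) + 0.5·t(Marsh)
t(Hillside) = 1 + 0.3·t(Meadow) + 0.15·t(Hillside) + 0.15·t(Marsh)
t(Marsh) = 1 + 0.4·t(Meadow) + 0.2·t(Hillside) + 0.3·t(Marsh)
Solving: t(Meadow) = 7.4227, t(Hillside) = 5.0515, t(Marsh) = 7.1134.
Expected days from Meadow to River: 7.4227.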